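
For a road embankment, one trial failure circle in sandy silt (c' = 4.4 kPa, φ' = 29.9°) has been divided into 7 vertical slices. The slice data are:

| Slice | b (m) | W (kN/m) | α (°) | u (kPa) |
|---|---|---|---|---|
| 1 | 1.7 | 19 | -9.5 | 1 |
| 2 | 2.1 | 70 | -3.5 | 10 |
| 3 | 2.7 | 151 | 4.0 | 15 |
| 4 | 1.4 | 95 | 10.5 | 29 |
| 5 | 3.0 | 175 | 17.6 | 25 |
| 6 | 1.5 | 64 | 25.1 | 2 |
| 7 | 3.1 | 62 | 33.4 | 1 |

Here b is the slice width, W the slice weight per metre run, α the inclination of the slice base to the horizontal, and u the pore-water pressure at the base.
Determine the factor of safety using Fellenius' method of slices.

FS = 2.33

Ordinary method of slices: FS = Σ[c'·Δl_i + (W_i cosα_i − u_i·Δl_i)·tanφ'] / Σ W_i sinα_i, with Δl_i = b_i / cosα_i.
Slice 1: Δl = 1.7/cos(-9.5°) = 1.724 m; N'_1 = 19·cos(-9.5°) − 1·1.724 = 17.0; c'Δl = 7.58; W sinα = -3.1
Slice 2: Δl = 2.1/cos(-3.5°) = 2.104 m; N'_2 = 70·cos(-3.5°) − 10·2.104 = 48.8; c'Δl = 9.26; W sinα = -4.3
Slice 3: Δl = 2.7/cos4.0° = 2.707 m; N'_3 = 151·cos4.0° − 15·2.707 = 110.0; c'Δl = 11.91; W sinα = 10.5
Slice 4: Δl = 1.4/cos10.5° = 1.424 m; N'_4 = 95·cos10.5° − 29·1.424 = 52.1; c'Δl = 6.26; W sinα = 17.3
Slice 5: Δl = 3.0/cos17.6° = 3.147 m; N'_5 = 175·cos17.6° − 25·3.147 = 88.1; c'Δl = 13.85; W sinα = 52.9
Slice 6: Δl = 1.5/cos25.1° = 1.656 m; N'_6 = 64·cos25.1° − 2·1.656 = 54.6; c'Δl = 7.29; W sinα = 27.1
Slice 7: Δl = 3.1/cos33.4° = 3.713 m; N'_7 = 62·cos33.4° − 1·3.713 = 48.0; c'Δl = 16.34; W sinα = 34.1
Σc'Δl = 72.5 kN/m; ΣN' = 418.8 kN/m; ΣW sinα = 134.6 kN/m
Resisting = 72.5 + 418.8·tan29.9° = 72.5 + 240.8 = 313.3 kN/m
FS = 313.3 / 134.6 = 2.327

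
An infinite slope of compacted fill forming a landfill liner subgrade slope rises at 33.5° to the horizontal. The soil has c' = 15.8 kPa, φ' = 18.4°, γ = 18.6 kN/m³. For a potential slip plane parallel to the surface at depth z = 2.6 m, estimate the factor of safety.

FS = 1.21

For an infinite slope with a slip plane parallel to the surface (no pore pressure): FS = [c' + γz cos²β tanφ'] / [γz sinβ cosβ].
γz = 18.6·2.6 = 48.36 kN/m²
Numerator = 15.8 + 48.36·cos²33.5°·tan18.4° = 15.8 + 48.36·0.6954·0.3327 = 26.987 kPa
Denominator = 48.36·sin33.5°·cos33.5° = 48.36·0.5519·0.8339 = 22.258 kPa
FS = 26.987 / 22.258 = 1.212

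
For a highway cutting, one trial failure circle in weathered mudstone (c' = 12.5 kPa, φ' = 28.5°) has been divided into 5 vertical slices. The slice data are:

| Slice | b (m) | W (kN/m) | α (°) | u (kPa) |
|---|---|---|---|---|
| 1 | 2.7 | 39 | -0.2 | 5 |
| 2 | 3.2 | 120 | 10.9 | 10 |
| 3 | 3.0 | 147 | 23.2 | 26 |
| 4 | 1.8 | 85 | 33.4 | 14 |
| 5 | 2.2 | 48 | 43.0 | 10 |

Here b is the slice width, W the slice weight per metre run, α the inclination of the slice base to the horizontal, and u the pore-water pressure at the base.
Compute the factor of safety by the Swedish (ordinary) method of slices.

FS = 1.83

Ordinary method of slices: FS = Σ[c'·Δl_i + (W_i cosα_i − u_i·Δl_i)·tanφ'] / Σ W_i sinα_i, with Δl_i = b_i / cosα_i.
Slice 1: Δl = 2.7/cos(-0.2°) = 2.700 m; N'_1 = 39·cos(-0.2°) − 5·2.700 = 25.5; c'Δl = 33.75; W sinα = -0.1
Slice 2: Δl = 3.2/cos10.9° = 3.259 m; N'_2 = 120·cos10.9° − 10·3.259 = 85.2; c'Δl = 40.73; W sinα = 22.7
Slice 3: Δl = 3.0/cos23.2° = 3.264 m; N'_3 = 147·cos23.2° − 26·3.264 = 50.3; c'Δl = 40.80; W sinα = 57.9
Slice 4: Δl = 1.8/cos33.4° = 2.156 m; N'_4 = 85·cos33.4° − 14·2.156 = 40.8; c'Δl = 26.95; W sinα = 46.8
Slice 5: Δl = 2.2/cos43.0° = 3.008 m; N'_5 = 48·cos43.0° − 10·3.008 = 5.0; c'Δl = 37.60; W sinα = 32.7
Σc'Δl = 179.8 kN/m; ΣN' = 206.8 kN/m; ΣW sinα = 160.0 kN/m
Resisting = 179.8 + 206.8·tan28.5° = 179.8 + 112.3 = 292.1 kN/m
FS = 292.1 / 160.0 = 1.826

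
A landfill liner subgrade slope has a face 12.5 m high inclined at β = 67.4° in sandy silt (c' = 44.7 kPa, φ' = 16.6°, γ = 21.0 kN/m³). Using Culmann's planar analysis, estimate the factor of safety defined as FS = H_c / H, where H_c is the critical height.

H_c = (4c'/γ) · sinβ cosφ' / [1 − cos(β − φ')]
    = (4·44.7/21.0) · sin67.4°·cos16.6° / [1 − cos50.8°]
    = 8.514 · 0.8847 / 0.3680 = 20.47 m
FS = H_c / H = 20.47 / 12.5 = 1.638

FS = 1.64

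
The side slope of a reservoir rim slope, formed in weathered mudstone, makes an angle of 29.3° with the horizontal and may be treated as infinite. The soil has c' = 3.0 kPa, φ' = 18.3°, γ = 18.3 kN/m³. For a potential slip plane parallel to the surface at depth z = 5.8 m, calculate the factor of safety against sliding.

For an infinite slope with a slip plane parallel to the surface (no pore pressure): FS = [c' + γz cos²β tanφ'] / [γz sinβ cosβ].
γz = 18.3·5.8 = 106.14 kN/m²
Numerator = 3.0 + 106.14·cos²29.3°·tan18.3° = 3.0 + 106.14·0.7605·0.3307 = 29.696 kPa
Denominator = 106.14·sin29.3°·cos29.3° = 106.14·0.4894·0.8721 = 45.298 kPa
FS = 29.696 / 45.298 = 0.656

FS = 0.66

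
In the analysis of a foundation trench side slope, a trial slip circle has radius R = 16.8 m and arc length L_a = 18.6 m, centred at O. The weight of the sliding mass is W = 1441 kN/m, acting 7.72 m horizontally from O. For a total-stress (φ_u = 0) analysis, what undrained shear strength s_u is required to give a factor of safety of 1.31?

s_u = 46.6 kPa

FS = s_u·L_a·R / (W·d), so s_u = FS·W·d / (L_a·R).
s_u = 1.31·1441·7.72 / (18.60·16.8) = 14573.1 / 312.48 = 46.64 kPa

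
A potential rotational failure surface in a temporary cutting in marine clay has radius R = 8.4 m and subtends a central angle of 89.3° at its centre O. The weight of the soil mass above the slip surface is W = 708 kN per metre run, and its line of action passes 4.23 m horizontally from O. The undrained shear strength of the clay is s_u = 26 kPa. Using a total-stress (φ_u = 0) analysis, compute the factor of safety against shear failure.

FS = 0.95

Taking moments about the centre O, the resisting moment is provided by the undrained shear strength acting along the arc:
Arc length L_a = R·θ = 8.4·(89.3°·π/180) = 8.4·1.5586 = 13.09 m
M_R = s_u·L_a·R = 26·13.09·8.4 = 2859.3 kN·m/m
M_D = W·d = 708·4.23 = 2994.8 kN·m/m
FS = M_R / M_D = 2859.3 / 2994.8 = 0.955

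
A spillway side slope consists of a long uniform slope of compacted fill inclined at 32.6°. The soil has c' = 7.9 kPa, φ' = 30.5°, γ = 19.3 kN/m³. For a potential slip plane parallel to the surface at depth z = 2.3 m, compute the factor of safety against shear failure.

FS = 1.31

For an infinite slope with a slip plane parallel to the surface (no pore pressure): FS = [c' + γz cos²β tanφ'] / [γz sinβ cosβ].
γz = 19.3·2.3 = 44.39 kN/m²
Numerator = 7.9 + 44.39·cos²32.6°·tan30.5° = 7.9 + 44.39·0.7097·0.5890 = 26.458 kPa
Denominator = 44.39·sin32.6°·cos32.6° = 44.39·0.5388·0.8425 = 20.148 kPa
FS = 26.458 / 20.148 = 1.313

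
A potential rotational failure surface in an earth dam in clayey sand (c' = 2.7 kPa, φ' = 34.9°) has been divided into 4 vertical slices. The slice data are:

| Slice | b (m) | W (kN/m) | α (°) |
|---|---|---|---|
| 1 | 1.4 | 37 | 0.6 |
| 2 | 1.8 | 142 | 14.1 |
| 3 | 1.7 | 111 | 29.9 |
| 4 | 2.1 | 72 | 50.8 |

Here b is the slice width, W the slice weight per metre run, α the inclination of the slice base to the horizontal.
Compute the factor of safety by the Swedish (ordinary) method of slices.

Ordinary method of slices: FS = Σ[c'·Δl_i + (W_i cosα_i)·tanφ'] / Σ W_i sinα_i, with Δl_i = b_i / cosα_i.
Slice 1: Δl = 1.4/cos0.6° = 1.400 m; N'_1 = 37·cos0.6° = 37.0; c'Δl = 3.78; W sinα = 0.4
Slice 2: Δl = 1.8/cos14.1° = 1.856 m; N'_2 = 142·cos14.1° = 137.7; c'Δl = 5.01; W sinα = 34.6
Slice 3: Δl = 1.7/cos29.9° = 1.961 m; N'_3 = 111·cos29.9° = 96.2; c'Δl = 5.29; W sinα = 55.3
Slice 4: Δl = 2.1/cos50.8° = 3.323 m; N'_4 = 72·cos50.8° = 45.5; c'Δl = 8.97; W sinα = 55.8
Σc'Δl = 23.1 kN/m; ΣN' = 316.5 kN/m; ΣW sinα = 146.1 kN/m
Resisting = 23.1 + 316.5·tan34.9° = 23.1 + 220.8 = 243.8 kN/m
FS = 243.8 / 146.1 = 1.669

FS = 1.67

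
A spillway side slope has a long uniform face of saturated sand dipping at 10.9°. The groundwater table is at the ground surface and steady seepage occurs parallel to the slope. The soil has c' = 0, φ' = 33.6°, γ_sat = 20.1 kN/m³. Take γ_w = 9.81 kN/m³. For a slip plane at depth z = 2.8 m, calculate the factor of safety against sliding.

FS = 1.77

With seepage parallel to the slope and the water table at the surface, the effective normal stress on the slip plane uses the buoyant unit weight γ' = γ_sat − γ_w while the driving shear stress uses γ_sat:
FS = [c' + γ' z cos²β tanφ'] / [γ_sat z sinβ cosβ]
(For c' = 0 this reduces to FS = (γ'/γ_sat)·tanφ'/tanβ.)
γ' = 20.1 − 9.81 = 10.29 kN/m³
Numerator = 0.0 + 10.29·2.8·cos²10.9°·tan33.6° = 0.0 + 10.29·2.8·0.9642·0.6644 = 18.458 kPa
Denominator = 20.1·2.8·sin10.9°·cos10.9° = 20.1·2.8·0.1891·0.9820 = 10.450 kPa
FS = 18.458 / 10.450 = 1.766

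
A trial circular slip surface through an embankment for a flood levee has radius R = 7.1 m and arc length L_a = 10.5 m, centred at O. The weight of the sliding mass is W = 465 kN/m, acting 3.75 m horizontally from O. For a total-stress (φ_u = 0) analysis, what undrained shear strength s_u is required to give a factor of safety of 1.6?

s_u = 37.4 kPa

FS = s_u·L_a·R / (W·d), so s_u = FS·W·d / (L_a·R).
s_u = 1.6·465·3.75 / (10.50·7.1) = 2790.0 / 74.55 = 37.42 kPa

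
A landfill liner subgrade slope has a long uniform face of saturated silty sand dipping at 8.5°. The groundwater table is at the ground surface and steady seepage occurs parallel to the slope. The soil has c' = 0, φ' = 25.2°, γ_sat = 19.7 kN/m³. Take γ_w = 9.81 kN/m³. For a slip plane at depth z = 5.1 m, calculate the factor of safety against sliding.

With seepage parallel to the slope and the water table at the surface, the effective normal stress on the slip plane uses the buoyant unit weight γ' = γ_sat − γ_w while the driving shear stress uses γ_sat:
FS = [c' + γ' z cos²β tanφ'] / [γ_sat z sinβ cosβ]
(For c' = 0 this reduces to FS = (γ'/γ_sat)·tanφ'/tanβ.)
γ' = 19.7 − 9.81 = 9.89 kN/m³
Numerator = 0.0 + 9.89·5.1·cos²8.5°·tan25.2° = 0.0 + 9.89·5.1·0.9782·0.4706 = 23.216 kPa
Denominator = 19.7·5.1·sin8.5°·cos8.5° = 19.7·5.1·0.1478·0.9890 = 14.687 kPa
FS = 23.216 / 14.687 = 1.581

FS = 1.58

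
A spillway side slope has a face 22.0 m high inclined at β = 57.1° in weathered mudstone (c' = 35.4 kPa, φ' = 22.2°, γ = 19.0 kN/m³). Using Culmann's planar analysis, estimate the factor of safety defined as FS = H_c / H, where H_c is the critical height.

H_c = (4c'/γ) · sinβ cosφ' / [1 − cos(β − φ')]
    = (4·35.4/19.0) · sin57.1°·cos22.2° / [1 − cos34.9°]
    = 7.453 · 0.7774 / 0.1798 = 32.21 m
FS = H_c / H = 32.21 / 22.0 = 1.464

FS = 1.46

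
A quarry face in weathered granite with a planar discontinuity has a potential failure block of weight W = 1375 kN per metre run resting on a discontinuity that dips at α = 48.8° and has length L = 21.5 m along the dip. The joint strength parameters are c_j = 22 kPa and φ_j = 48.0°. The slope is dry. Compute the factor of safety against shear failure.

FS = 1.43

Resolving the block weight along and normal to the plane and applying the Mohr–Coulomb strength on the joint:
N' = W cosα = 1375·cos48.8° = 905.7 kN/m
Driving force T = W sinα = 1375·sin48.8° = 1034.6 kN/m
Resisting force R = c_j·L + N'·tanφ_j = 22·21.5 + 905.7·tan48.0° = 473.0 + 1005.9 = 1478.9 kN/m
FS = R / T = 1478.9 / 1034.6 = 1.429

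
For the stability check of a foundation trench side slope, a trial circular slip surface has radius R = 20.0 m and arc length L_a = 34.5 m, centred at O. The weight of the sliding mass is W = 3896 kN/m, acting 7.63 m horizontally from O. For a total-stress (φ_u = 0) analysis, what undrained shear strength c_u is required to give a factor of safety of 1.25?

FS = c_u·L_a·R / (W·d), so c_u = FS·W·d / (L_a·R).
c_u = 1.25·3896·7.63 / (34.50·20.0) = 37158.1 / 690.00 = 53.85 kPa

c_u = 53.9 kPa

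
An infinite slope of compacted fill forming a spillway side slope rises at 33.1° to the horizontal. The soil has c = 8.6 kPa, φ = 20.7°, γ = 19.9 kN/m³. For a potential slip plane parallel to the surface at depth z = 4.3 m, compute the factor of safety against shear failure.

For an infinite slope with a slip plane parallel to the surface (no pore pressure): FS = [c + γz cos²β tanφ] / [γz sinβ cosβ].
γz = 19.9·4.3 = 85.57 kN/m²
Numerator = 8.6 + 85.57·cos²33.1°·tan20.7° = 8.6 + 85.57·0.7018·0.3779 = 31.291 kPa
Denominator = 85.57·sin33.1°·cos33.1° = 85.57·0.5461·0.8377 = 39.147 kPa
FS = 31.291 / 39.147 = 0.799

FS = 0.80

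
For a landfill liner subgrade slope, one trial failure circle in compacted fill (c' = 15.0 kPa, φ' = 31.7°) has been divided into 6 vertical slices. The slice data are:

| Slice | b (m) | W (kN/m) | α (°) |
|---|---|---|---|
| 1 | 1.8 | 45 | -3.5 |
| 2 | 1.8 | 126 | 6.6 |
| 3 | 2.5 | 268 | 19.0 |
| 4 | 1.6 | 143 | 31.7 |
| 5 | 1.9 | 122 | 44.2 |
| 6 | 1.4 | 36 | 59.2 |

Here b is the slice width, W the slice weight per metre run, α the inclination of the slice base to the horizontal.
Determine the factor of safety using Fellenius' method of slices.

FS = 2.09

Ordinary method of slices: FS = Σ[c'·Δl_i + (W_i cosα_i)·tanφ'] / Σ W_i sinα_i, with Δl_i = b_i / cosα_i.
Slice 1: Δl = 1.8/cos(-3.5°) = 1.803 m; N'_1 = 45·cos(-3.5°) = 44.9; c'Δl = 27.05; W sinα = -2.7
Slice 2: Δl = 1.8/cos6.6° = 1.812 m; N'_2 = 126·cos6.6° = 125.2; c'Δl = 27.18; W sinα = 14.5
Slice 3: Δl = 2.5/cos19.0° = 2.644 m; N'_3 = 268·cos19.0° = 253.4; c'Δl = 39.66; W sinα = 87.3
Slice 4: Δl = 1.6/cos31.7° = 1.881 m; N'_4 = 143·cos31.7° = 121.7; c'Δl = 28.21; W sinα = 75.1
Slice 5: Δl = 1.9/cos44.2° = 2.650 m; N'_5 = 122·cos44.2° = 87.5; c'Δl = 39.75; W sinα = 85.1
Slice 6: Δl = 1.4/cos59.2° = 2.734 m; N'_6 = 36·cos59.2° = 18.4; c'Δl = 41.01; W sinα = 30.9
Σc'Δl = 202.9 kN/m; ΣN' = 651.0 kN/m; ΣW sinα = 290.1 kN/m
Resisting = 202.9 + 651.0·tan31.7° = 202.9 + 402.1 = 605.0 kN/m
FS = 605.0 / 290.1 = 2.085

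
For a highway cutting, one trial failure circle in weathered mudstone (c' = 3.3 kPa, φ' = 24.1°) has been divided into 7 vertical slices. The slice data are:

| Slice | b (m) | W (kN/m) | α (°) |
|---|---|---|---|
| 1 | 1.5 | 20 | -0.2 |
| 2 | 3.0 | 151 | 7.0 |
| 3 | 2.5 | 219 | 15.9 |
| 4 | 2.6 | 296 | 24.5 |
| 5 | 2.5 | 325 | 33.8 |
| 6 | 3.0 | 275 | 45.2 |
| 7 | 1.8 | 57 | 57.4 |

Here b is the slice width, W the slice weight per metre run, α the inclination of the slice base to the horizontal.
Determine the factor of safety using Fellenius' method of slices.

FS = 0.93

Ordinary method of slices: FS = Σ[c'·Δl_i + (W_i cosα_i)·tanφ'] / Σ W_i sinα_i, with Δl_i = b_i / cosα_i.
Slice 1: Δl = 1.5/cos(-0.2°) = 1.500 m; N'_1 = 20·cos(-0.2°) = 20.0; c'Δl = 4.95; W sinα = -0.1
Slice 2: Δl = 3.0/cos7.0° = 3.023 m; N'_2 = 151·cos7.0° = 149.9; c'Δl = 9.97; W sinα = 18.4
Slice 3: Δl = 2.5/cos15.9° = 2.599 m; N'_3 = 219·cos15.9° = 210.6; c'Δl = 8.58; W sinα = 60.0
Slice 4: Δl = 2.6/cos24.5° = 2.857 m; N'_4 = 296·cos24.5° = 269.3; c'Δl = 9.43; W sinα = 122.7
Slice 5: Δl = 2.5/cos33.8° = 3.008 m; N'_5 = 325·cos33.8° = 270.1; c'Δl = 9.93; W sinα = 180.8
Slice 6: Δl = 3.0/cos45.2° = 4.258 m; N'_6 = 275·cos45.2° = 193.8; c'Δl = 14.05; W sinα = 195.1
Slice 7: Δl = 1.8/cos57.4° = 3.341 m; N'_7 = 57·cos57.4° = 30.7; c'Δl = 11.03; W sinα = 48.0
Σc'Δl = 67.9 kN/m; ΣN' = 1144.4 kN/m; ΣW sinα = 625.0 kN/m
Resisting = 67.9 + 1144.4·tan24.1° = 67.9 + 511.9 = 579.8 kN/m
FS = 579.8 / 625.0 = 0.928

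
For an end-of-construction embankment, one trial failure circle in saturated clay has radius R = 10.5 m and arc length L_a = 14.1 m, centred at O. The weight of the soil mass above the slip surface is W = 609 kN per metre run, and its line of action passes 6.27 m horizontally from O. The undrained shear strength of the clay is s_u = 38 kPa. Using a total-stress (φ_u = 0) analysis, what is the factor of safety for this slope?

FS = 1.47

Taking moments about the centre O, the resisting moment is provided by the undrained shear strength acting along the arc:
M_R = s_u·L_a·R = 38·14.10·10.5 = 5625.9 kN·m/m
M_D = W·d = 609·6.27 = 3818.4 kN·m/m
FS = M_R / M_D = 5625.9 / 3818.4 = 1.473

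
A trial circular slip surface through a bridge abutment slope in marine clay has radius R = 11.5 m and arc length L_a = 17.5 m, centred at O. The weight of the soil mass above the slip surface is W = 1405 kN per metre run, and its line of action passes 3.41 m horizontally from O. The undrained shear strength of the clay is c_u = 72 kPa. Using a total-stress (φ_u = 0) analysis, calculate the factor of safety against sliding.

Taking moments about the centre O, the resisting moment is provided by the undrained shear strength acting along the arc:
M_R = c_u·L_a·R = 72·17.50·11.5 = 14490.0 kN·m/m
M_D = W·d = 1405·3.41 = 4791.1 kN·m/m
FS = M_R / M_D = 14490.0 / 4791.1 = 3.024

FS = 3.02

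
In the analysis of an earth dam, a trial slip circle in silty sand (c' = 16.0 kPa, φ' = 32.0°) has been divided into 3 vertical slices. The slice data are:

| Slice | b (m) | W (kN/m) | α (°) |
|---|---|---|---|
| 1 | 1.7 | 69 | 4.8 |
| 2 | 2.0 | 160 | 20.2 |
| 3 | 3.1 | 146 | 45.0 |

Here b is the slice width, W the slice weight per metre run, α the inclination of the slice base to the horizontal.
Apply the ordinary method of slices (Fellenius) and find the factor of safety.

FS = 2.03

Ordinary method of slices: FS = Σ[c'·Δl_i + (W_i cosα_i)·tanφ'] / Σ W_i sinα_i, with Δl_i = b_i / cosα_i.
Slice 1: Δl = 1.7/cos4.8° = 1.706 m; N'_1 = 69·cos4.8° = 68.8; c'Δl = 27.30; W sinα = 5.8
Slice 2: Δl = 2.0/cos20.2° = 2.131 m; N'_2 = 160·cos20.2° = 150.2; c'Δl = 34.10; W sinα = 55.2
Slice 3: Δl = 3.1/cos45.0° = 4.384 m; N'_3 = 146·cos45.0° = 103.2; c'Δl = 70.14; W sinα = 103.2
Σc'Δl = 131.5 kN/m; ΣN' = 322.2 kN/m; ΣW sinα = 164.3 kN/m
Resisting = 131.5 + 322.2·tan32.0° = 131.5 + 201.3 = 332.8 kN/m
FS = 332.8 / 164.3 = 2.026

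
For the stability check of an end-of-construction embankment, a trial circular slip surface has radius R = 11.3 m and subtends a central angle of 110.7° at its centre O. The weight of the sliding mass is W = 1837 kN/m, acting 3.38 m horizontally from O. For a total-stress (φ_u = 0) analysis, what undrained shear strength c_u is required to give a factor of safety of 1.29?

FS = c_u·L_a·R / (W·d), so c_u = FS·W·d / (L_a·R).
Arc length L_a = R·θ = 11.3·(110.7°·π/180) = 11.3·1.9321 = 21.83 m
c_u = 1.29·1837·3.38 / (21.83·11.3) = 8009.7 / 246.71 = 32.47 kPa

c_u = 32.5 kPa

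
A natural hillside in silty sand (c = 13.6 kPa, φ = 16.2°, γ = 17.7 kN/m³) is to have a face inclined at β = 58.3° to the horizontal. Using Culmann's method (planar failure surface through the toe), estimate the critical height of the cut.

H_c = 9.73 m

Culmann's analysis gives the critical failure plane at α_cr = (β + φ)/2 = (58.3 + 16.2)/2 = 37.2°, and the critical height
H_c = (4c/γ) · sinβ cosφ / [1 − cos(β − φ)]
    = (4·13.6/17.7) · sin58.3°·cos16.2° / [1 − cos(42.1°)]
    = 3.073 · 0.8508·0.9603 / [1 − 0.7420]
    = 3.073 · 0.8170 / 0.2580
    = 9.73 m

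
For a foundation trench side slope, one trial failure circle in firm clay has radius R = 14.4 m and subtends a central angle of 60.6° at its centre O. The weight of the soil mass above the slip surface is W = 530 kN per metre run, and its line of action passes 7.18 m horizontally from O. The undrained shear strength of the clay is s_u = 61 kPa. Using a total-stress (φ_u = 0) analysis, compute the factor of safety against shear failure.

Taking moments about the centre O, the resisting moment is provided by the undrained shear strength acting along the arc:
Arc length L_a = R·θ = 14.4·(60.6°·π/180) = 14.4·1.0577 = 15.23 m
M_R = s_u·L_a·R = 61·15.23·14.4 = 13378.4 kN·m/m
M_D = W·d = 530·7.18 = 3805.4 kN·m/m
FS = M_R / M_D = 13378.4 / 3805.4 = 3.516

FS = 3.52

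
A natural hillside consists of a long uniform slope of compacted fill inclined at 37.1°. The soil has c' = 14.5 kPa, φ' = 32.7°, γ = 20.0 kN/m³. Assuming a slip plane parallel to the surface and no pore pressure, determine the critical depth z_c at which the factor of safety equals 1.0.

Setting FS = 1.00 in FS = [c' + γz cos²β tanφ'] / [γz sinβ cosβ] and solving for z:
z = c' / [γ cosβ (FS·sinβ − cosβ·tanφ')]
  = 14.5 / [20.0·cos37.1°·(1.00·sin37.1° − cos37.1°·tan32.7°)]
  = 14.5 / [20.0·0.7976·(1.00·0.6032 − 0.7976·0.6420)]
  = 14.5 / 1.4543 = 9.971 m

z_c = 9.97 m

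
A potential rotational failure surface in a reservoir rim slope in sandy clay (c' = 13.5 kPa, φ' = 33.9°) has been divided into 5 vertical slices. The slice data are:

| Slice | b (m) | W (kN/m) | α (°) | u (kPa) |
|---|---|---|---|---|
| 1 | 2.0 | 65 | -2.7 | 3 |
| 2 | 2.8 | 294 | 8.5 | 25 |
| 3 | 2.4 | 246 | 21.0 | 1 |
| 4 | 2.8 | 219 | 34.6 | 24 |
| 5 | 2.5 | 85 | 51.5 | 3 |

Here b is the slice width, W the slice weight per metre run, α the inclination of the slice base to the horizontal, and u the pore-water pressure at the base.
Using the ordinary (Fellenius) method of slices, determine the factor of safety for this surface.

Ordinary method of slices: FS = Σ[c'·Δl_i + (W_i cosα_i − u_i·Δl_i)·tanφ'] / Σ W_i sinα_i, with Δl_i = b_i / cosα_i.
Slice 1: Δl = 2.0/cos(-2.7°) = 2.002 m; N'_1 = 65·cos(-2.7°) − 3·2.002 = 58.9; c'Δl = 27.03; W sinα = -3.1
Slice 2: Δl = 2.8/cos8.5° = 2.831 m; N'_2 = 294·cos8.5° − 25·2.831 = 220.0; c'Δl = 38.22; W sinα = 43.5
Slice 3: Δl = 2.4/cos21.0° = 2.571 m; N'_3 = 246·cos21.0° − 1·2.571 = 227.1; c'Δl = 34.71; W sinα = 88.2
Slice 4: Δl = 2.8/cos34.6° = 3.402 m; N'_4 = 219·cos34.6° − 24·3.402 = 98.6; c'Δl = 45.92; W sinα = 124.4
Slice 5: Δl = 2.5/cos51.5° = 4.016 m; N'_5 = 85·cos51.5° − 3·4.016 = 40.9; c'Δl = 54.22; W sinα = 66.5
Σc'Δl = 200.1 kN/m; ΣN' = 645.5 kN/m; ΣW sinα = 319.4 kN/m
Resisting = 200.1 + 645.5·tan33.9° = 200.1 + 433.8 = 633.8 kN/m
FS = 633.8 / 319.4 = 1.984

FS = 1.98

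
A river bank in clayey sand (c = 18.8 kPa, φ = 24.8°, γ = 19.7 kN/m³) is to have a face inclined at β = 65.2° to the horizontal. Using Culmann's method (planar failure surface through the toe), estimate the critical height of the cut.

Culmann's analysis gives the critical failure plane at α_cr = (β + φ)/2 = (65.2 + 24.8)/2 = 45.0°, and the critical height
H_c = (4c/γ) · sinβ cosφ / [1 − cos(β − φ)]
    = (4·18.8/19.7) · sin65.2°·cos24.8° / [1 − cos(40.4°)]
    = 3.817 · 0.9078·0.9078 / [1 − 0.7615]
    = 3.817 · 0.8241 / 0.2385
    = 13.19 m

H_c = 13.19 m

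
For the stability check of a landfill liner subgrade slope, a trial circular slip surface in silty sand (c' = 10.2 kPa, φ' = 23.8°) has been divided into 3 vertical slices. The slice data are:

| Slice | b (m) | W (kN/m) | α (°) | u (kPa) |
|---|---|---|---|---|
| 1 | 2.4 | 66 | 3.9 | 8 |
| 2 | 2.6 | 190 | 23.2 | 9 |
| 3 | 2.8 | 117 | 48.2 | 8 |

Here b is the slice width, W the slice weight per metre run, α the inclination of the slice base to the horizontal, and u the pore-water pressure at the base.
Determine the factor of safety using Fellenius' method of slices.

Ordinary method of slices: FS = Σ[c'·Δl_i + (W_i cosα_i − u_i·Δl_i)·tanφ'] / Σ W_i sinα_i, with Δl_i = b_i / cosα_i.
Slice 1: Δl = 2.4/cos3.9° = 2.406 m; N'_1 = 66·cos3.9° − 8·2.406 = 46.6; c'Δl = 24.54; W sinα = 4.5
Slice 2: Δl = 2.6/cos23.2° = 2.829 m; N'_2 = 190·cos23.2° − 9·2.829 = 149.2; c'Δl = 28.85; W sinα = 74.8
Slice 3: Δl = 2.8/cos48.2° = 4.201 m; N'_3 = 117·cos48.2° − 8·4.201 = 44.4; c'Δl = 42.85; W sinα = 87.2
Σc'Δl = 96.2 kN/m; ΣN' = 240.2 kN/m; ΣW sinα = 166.6 kN/m
Resisting = 96.2 + 240.2·tan23.8° = 96.2 + 105.9 = 202.2 kN/m
FS = 202.2 / 166.6 = 1.214

FS = 1.21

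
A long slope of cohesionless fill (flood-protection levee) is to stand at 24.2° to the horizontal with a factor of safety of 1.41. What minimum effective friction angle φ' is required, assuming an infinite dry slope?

FS = tanφ'/tanβ ⇒ tanφ' = FS · tanβ = 1.41 · tan24.2° = 0.6337
φ' = arctan(0.6337) = 32.36°

φ' = 32.4°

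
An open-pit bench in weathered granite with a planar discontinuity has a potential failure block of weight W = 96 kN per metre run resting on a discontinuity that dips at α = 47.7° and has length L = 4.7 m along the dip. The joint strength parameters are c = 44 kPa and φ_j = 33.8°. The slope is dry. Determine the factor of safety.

Resolving the block weight along and normal to the plane and applying the Mohr–Coulomb strength on the joint:
N' = W cosα = 96·cos47.7° = 64.6 kN/m
Driving force T = W sinα = 96·sin47.7° = 71.0 kN/m
Resisting force R = c·L + N'·tanφ_j = 44·4.7 + 64.6·tan33.8° = 206.8 + 43.3 = 250.1 kN/m
FS = R / T = 250.1 / 71.0 = 3.522

FS = 3.52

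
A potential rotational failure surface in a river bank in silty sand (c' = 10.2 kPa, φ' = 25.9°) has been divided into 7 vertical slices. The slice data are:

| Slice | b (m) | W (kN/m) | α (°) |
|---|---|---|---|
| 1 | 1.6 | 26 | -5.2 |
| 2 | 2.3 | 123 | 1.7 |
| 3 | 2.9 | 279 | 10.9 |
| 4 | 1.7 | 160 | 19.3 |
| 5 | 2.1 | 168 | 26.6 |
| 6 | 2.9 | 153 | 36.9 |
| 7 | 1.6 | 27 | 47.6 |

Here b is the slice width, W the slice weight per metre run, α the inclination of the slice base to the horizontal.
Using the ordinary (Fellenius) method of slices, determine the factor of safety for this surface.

Ordinary method of slices: FS = Σ[c'·Δl_i + (W_i cosα_i)·tanφ'] / Σ W_i sinα_i, with Δl_i = b_i / cosα_i.
Slice 1: Δl = 1.6/cos(-5.2°) = 1.607 m; N'_1 = 26·cos(-5.2°) = 25.9; c'Δl = 16.39; W sinα = -2.4
Slice 2: Δl = 2.3/cos1.7° = 2.301 m; N'_2 = 123·cos1.7° = 122.9; c'Δl = 23.47; W sinα = 3.6
Slice 3: Δl = 2.9/cos10.9° = 2.953 m; N'_3 = 279·cos10.9° = 274.0; c'Δl = 30.12; W sinα = 52.8
Slice 4: Δl = 1.7/cos19.3° = 1.801 m; N'_4 = 160·cos19.3° = 151.0; c'Δl = 18.37; W sinα = 52.9
Slice 5: Δl = 2.1/cos26.6° = 2.349 m; N'_5 = 168·cos26.6° = 150.2; c'Δl = 23.96; W sinα = 75.2
Slice 6: Δl = 2.9/cos36.9° = 3.626 m; N'_6 = 153·cos36.9° = 122.4; c'Δl = 36.99; W sinα = 91.9
Slice 7: Δl = 1.6/cos47.6° = 2.373 m; N'_7 = 27·cos47.6° = 18.2; c'Δl = 24.20; W sinα = 19.9
Σc'Δl = 173.5 kN/m; ΣN' = 864.6 kN/m; ΣW sinα = 294.0 kN/m
Resisting = 173.5 + 864.6·tan25.9° = 173.5 + 419.8 = 593.3 kN/m
FS = 593.3 / 294.0 = 2.018

FS = 2.02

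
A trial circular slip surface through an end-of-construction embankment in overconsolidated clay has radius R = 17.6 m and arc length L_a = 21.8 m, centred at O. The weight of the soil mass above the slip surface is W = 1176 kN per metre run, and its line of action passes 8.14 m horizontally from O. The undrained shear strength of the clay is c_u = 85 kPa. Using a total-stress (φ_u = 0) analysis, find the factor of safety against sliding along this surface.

FS = 3.41

Taking moments about the centre O, the resisting moment is provided by the undrained shear strength acting along the arc:
M_R = c_u·L_a·R = 85·21.80·17.6 = 32612.8 kN·m/m
M_D = W·d = 1176·8.14 = 9572.6 kN·m/m
FS = M_R / M_D = 32612.8 / 9572.6 = 3.407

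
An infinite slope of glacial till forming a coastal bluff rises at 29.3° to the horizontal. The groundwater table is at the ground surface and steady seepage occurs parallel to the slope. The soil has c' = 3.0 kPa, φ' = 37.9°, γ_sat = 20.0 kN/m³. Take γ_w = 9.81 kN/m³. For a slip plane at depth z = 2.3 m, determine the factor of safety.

With seepage parallel to the slope and the water table at the surface, the effective normal stress on the slip plane uses the buoyant unit weight γ' = γ_sat − γ_w while the driving shear stress uses γ_sat:
FS = [c' + γ' z cos²β tanφ'] / [γ_sat z sinβ cosβ]
γ' = 20.0 − 9.81 = 10.19 kN/m³
Numerator = 3.0 + 10.19·2.3·cos²29.3°·tan37.9° = 3.0 + 10.19·2.3·0.7605·0.7785 = 16.876 kPa
Denominator = 20.0·2.3·sin29.3°·cos29.3° = 20.0·2.3·0.4894·0.8721 = 19.632 kPa
FS = 16.876 / 19.632 = 0.860

FS = 0.86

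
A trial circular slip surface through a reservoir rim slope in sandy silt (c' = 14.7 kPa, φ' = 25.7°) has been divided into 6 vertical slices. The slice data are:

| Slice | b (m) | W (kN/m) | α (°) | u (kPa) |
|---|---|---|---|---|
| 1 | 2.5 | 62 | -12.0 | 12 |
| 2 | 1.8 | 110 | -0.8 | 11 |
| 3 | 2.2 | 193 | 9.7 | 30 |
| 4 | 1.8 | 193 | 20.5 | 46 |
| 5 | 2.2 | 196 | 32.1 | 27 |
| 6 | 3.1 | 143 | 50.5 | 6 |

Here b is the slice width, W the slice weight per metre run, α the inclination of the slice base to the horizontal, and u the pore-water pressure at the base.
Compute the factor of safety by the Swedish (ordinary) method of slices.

Ordinary method of slices: FS = Σ[c'·Δl_i + (W_i cosα_i − u_i·Δl_i)·tanφ'] / Σ W_i sinα_i, with Δl_i = b_i / cosα_i.
Slice 1: Δl = 2.5/cos(-12.0°) = 2.556 m; N'_1 = 62·cos(-12.0°) − 12·2.556 = 30.0; c'Δl = 37.57; W sinα = -12.9
Slice 2: Δl = 1.8/cos(-0.8°) = 1.800 m; N'_2 = 110·cos(-0.8°) − 11·1.800 = 90.2; c'Δl = 26.46; W sinα = -1.5
Slice 3: Δl = 2.2/cos9.7° = 2.232 m; N'_3 = 193·cos9.7° − 30·2.232 = 123.3; c'Δl = 32.81; W sinα = 32.5
Slice 4: Δl = 1.8/cos20.5° = 1.922 m; N'_4 = 193·cos20.5° − 46·1.922 = 92.4; c'Δl = 28.25; W sinα = 67.6
Slice 5: Δl = 2.2/cos32.1° = 2.597 m; N'_5 = 196·cos32.1° − 27·2.597 = 95.9; c'Δl = 38.18; W sinα = 104.2
Slice 6: Δl = 3.1/cos50.5° = 4.874 m; N'_6 = 143·cos50.5° − 6·4.874 = 61.7; c'Δl = 71.64; W sinα = 110.3
Σc'Δl = 234.9 kN/m; ΣN' = 493.5 kN/m; ΣW sinα = 300.2 kN/m
Resisting = 234.9 + 493.5·tan25.7° = 234.9 + 237.5 = 472.4 kN/m
FS = 472.4 / 300.2 = 1.574

FS = 1.57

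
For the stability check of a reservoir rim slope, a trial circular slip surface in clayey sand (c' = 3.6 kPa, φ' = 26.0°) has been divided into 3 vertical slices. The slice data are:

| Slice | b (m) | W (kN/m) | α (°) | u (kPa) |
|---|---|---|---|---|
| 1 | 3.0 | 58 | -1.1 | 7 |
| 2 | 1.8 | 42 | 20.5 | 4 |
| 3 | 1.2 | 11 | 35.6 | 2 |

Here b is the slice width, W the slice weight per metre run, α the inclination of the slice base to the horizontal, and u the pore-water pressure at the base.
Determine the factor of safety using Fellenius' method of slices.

FS = 2.97

Ordinary method of slices: FS = Σ[c'·Δl_i + (W_i cosα_i − u_i·Δl_i)·tanφ'] / Σ W_i sinα_i, with Δl_i = b_i / cosα_i.
Slice 1: Δl = 3.0/cos(-1.1°) = 3.001 m; N'_1 = 58·cos(-1.1°) − 7·3.001 = 37.0; c'Δl = 10.80; W sinα = -1.1
Slice 2: Δl = 1.8/cos20.5° = 1.922 m; N'_2 = 42·cos20.5° − 4·1.922 = 31.7; c'Δl = 6.92; W sinα = 14.7
Slice 3: Δl = 1.2/cos35.6° = 1.476 m; N'_3 = 11·cos35.6° − 2·1.476 = 6.0; c'Δl = 5.31; W sinα = 6.4
Σc'Δl = 23.0 kN/m; ΣN' = 74.6 kN/m; ΣW sinα = 20.0 kN/m
Resisting = 23.0 + 74.6·tan26.0° = 23.0 + 36.4 = 59.4 kN/m
FS = 59.4 / 20.0 = 2.972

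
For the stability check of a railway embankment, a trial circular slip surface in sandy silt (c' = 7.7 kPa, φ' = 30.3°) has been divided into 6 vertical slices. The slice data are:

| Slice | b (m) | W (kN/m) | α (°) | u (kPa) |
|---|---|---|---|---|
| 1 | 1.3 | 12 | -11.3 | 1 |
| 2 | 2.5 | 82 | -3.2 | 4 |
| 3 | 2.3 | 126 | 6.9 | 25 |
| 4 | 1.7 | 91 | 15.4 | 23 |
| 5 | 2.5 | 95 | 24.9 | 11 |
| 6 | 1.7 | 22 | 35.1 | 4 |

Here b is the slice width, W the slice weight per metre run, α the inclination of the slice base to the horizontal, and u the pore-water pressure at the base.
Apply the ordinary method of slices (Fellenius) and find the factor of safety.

Ordinary method of slices: FS = Σ[c'·Δl_i + (W_i cosα_i − u_i·Δl_i)·tanφ'] / Σ W_i sinα_i, with Δl_i = b_i / cosα_i.
Slice 1: Δl = 1.3/cos(-11.3°) = 1.326 m; N'_1 = 12·cos(-11.3°) − 1·1.326 = 10.4; c'Δl = 10.21; W sinα = -2.4
Slice 2: Δl = 2.5/cos(-3.2°) = 2.504 m; N'_2 = 82·cos(-3.2°) − 4·2.504 = 71.9; c'Δl = 19.28; W sinα = -4.6
Slice 3: Δl = 2.3/cos6.9° = 2.317 m; N'_3 = 126·cos6.9° − 25·2.317 = 67.2; c'Δl = 17.84; W sinα = 15.1
Slice 4: Δl = 1.7/cos15.4° = 1.763 m; N'_4 = 91·cos15.4° − 23·1.763 = 47.2; c'Δl = 13.58; W sinα = 24.2
Slice 5: Δl = 2.5/cos24.9° = 2.756 m; N'_5 = 95·cos24.9° − 11·2.756 = 55.9; c'Δl = 21.22; W sinα = 40.0
Slice 6: Δl = 1.7/cos35.1° = 2.078 m; N'_6 = 22·cos35.1° − 4·2.078 = 9.7; c'Δl = 16.00; W sinα = 12.7
Σc'Δl = 98.1 kN/m; ΣN' = 262.2 kN/m; ΣW sinα = 85.0 kN/m
Resisting = 98.1 + 262.2·tan30.3° = 98.1 + 153.2 = 251.3 kN/m
FS = 251.3 / 85.0 = 2.956

FS = 2.96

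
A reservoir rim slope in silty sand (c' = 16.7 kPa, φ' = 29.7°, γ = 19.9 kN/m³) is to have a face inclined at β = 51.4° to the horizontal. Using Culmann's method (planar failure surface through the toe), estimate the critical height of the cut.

H_c = 32.16 m

Culmann's analysis gives the critical failure plane at α_cr = (β + φ')/2 = (51.4 + 29.7)/2 = 40.5°, and the critical height
H_c = (4c'/γ) · sinβ cosφ' / [1 − cos(β − φ')]
    = (4·16.7/19.9) · sin51.4°·cos29.7° / [1 − cos(21.7°)]
    = 3.357 · 0.7815·0.8686 / [1 − 0.9291]
    = 3.357 · 0.6789 / 0.0709
    = 32.16 m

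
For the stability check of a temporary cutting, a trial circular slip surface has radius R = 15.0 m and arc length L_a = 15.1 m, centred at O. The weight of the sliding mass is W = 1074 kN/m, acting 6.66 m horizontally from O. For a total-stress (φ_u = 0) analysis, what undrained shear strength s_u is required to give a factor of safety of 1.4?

s_u = 44.2 kPa

FS = s_u·L_a·R / (W·d), so s_u = FS·W·d / (L_a·R).
s_u = 1.4·1074·6.66 / (15.10·15.0) = 10014.0 / 226.50 = 44.21 kPa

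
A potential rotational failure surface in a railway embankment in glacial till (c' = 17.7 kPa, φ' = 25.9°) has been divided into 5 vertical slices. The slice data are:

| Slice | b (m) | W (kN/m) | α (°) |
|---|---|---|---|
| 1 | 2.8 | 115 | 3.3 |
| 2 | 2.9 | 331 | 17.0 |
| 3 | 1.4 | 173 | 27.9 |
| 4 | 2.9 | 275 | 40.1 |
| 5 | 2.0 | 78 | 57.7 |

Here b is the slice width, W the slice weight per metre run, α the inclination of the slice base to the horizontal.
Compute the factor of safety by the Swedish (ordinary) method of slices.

Ordinary method of slices: FS = Σ[c'·Δl_i + (W_i cosα_i)·tanφ'] / Σ W_i sinα_i, with Δl_i = b_i / cosα_i.
Slice 1: Δl = 2.8/cos3.3° = 2.805 m; N'_1 = 115·cos3.3° = 114.8; c'Δl = 49.64; W sinα = 6.6
Slice 2: Δl = 2.9/cos17.0° = 3.033 m; N'_2 = 331·cos17.0° = 316.5; c'Δl = 53.68; W sinα = 96.8
Slice 3: Δl = 1.4/cos27.9° = 1.584 m; N'_3 = 173·cos27.9° = 152.9; c'Δl = 28.04; W sinα = 81.0
Slice 4: Δl = 2.9/cos40.1° = 3.791 m; N'_4 = 275·cos40.1° = 210.4; c'Δl = 67.10; W sinα = 177.1
Slice 5: Δl = 2.0/cos57.7° = 3.743 m; N'_5 = 78·cos57.7° = 41.7; c'Δl = 66.25; W sinα = 65.9
Σc'Δl = 264.7 kN/m; ΣN' = 836.3 kN/m; ΣW sinα = 427.4 kN/m
Resisting = 264.7 + 836.3·tan25.9° = 264.7 + 406.1 = 670.8 kN/m
FS = 670.8 / 427.4 = 1.569

FS = 1.57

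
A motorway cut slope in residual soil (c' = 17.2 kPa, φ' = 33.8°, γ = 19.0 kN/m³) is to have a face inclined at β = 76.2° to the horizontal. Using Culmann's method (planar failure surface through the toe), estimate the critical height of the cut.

H_c = 11.17 m

Culmann's analysis gives the critical failure plane at α_cr = (β + φ')/2 = (76.2 + 33.8)/2 = 55.0°, and the critical height
H_c = (4c'/γ) · sinβ cosφ' / [1 − cos(β − φ')]
    = (4·17.2/19.0) · sin76.2°·cos33.8° / [1 − cos(42.4°)]
    = 3.621 · 0.9711·0.8310 / [1 − 0.7385]
    = 3.621 · 0.8070 / 0.2615
    = 11.17 m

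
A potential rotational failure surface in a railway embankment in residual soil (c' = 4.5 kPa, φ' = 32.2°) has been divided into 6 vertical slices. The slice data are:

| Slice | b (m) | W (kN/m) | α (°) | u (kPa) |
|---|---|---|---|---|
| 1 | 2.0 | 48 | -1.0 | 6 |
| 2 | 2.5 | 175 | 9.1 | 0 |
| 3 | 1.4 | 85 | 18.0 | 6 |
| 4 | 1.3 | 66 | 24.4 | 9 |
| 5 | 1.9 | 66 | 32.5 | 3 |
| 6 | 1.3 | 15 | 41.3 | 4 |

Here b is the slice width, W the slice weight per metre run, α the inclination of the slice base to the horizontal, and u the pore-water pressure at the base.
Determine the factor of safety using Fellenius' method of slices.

FS = 2.32

Ordinary method of slices: FS = Σ[c'·Δl_i + (W_i cosα_i − u_i·Δl_i)·tanφ'] / Σ W_i sinα_i, with Δl_i = b_i / cosα_i.
Slice 1: Δl = 2.0/cos(-1.0°) = 2.000 m; N'_1 = 48·cos(-1.0°) − 6·2.000 = 36.0; c'Δl = 9.00; W sinα = -0.8
Slice 2: Δl = 2.5/cos9.1° = 2.532 m; N'_2 = 175·cos9.1° − 0·2.532 = 172.8; c'Δl = 11.39; W sinα = 27.7
Slice 3: Δl = 1.4/cos18.0° = 1.472 m; N'_3 = 85·cos18.0° − 6·1.472 = 72.0; c'Δl = 6.62; W sinα = 26.3
Slice 4: Δl = 1.3/cos24.4° = 1.427 m; N'_4 = 66·cos24.4° − 9·1.427 = 47.3; c'Δl = 6.42; W sinα = 27.3
Slice 5: Δl = 1.9/cos32.5° = 2.253 m; N'_5 = 66·cos32.5° − 3·2.253 = 48.9; c'Δl = 10.14; W sinα = 35.5
Slice 6: Δl = 1.3/cos41.3° = 1.730 m; N'_6 = 15·cos41.3° − 4·1.730 = 4.3; c'Δl = 7.79; W sinα = 9.9
Σc'Δl = 51.4 kN/m; ΣN' = 381.3 kN/m; ΣW sinα = 125.7 kN/m
Resisting = 51.4 + 381.3·tan32.2° = 51.4 + 240.1 = 291.5 kN/m
FS = 291.5 / 125.7 = 2.318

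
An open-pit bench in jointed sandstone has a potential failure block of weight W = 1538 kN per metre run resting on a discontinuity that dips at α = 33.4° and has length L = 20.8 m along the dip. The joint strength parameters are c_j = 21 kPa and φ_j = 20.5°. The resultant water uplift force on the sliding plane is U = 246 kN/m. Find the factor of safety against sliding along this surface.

FS = 0.97

Resolving the block weight along and normal to the plane and applying the Mohr–Coulomb strength on the joint:
N' = W cosα − U = 1538·cos33.4° − 246 = 1038.0 kN/m
Driving force T = W sinα = 1538·sin33.4° = 846.6 kN/m
Resisting force R = c_j·L + N'·tanφ_j = 21·20.8 + 1038.0·tan20.5° = 436.8 + 388.1 = 824.9 kN/m
FS = R / T = 824.9 / 846.6 = 0.974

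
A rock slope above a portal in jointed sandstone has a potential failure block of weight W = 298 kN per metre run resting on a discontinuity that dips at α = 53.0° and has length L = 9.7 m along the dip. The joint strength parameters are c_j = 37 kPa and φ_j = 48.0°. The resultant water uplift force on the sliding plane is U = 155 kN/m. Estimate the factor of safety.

Resolving the block weight along and normal to the plane and applying the Mohr–Coulomb strength on the joint:
N' = W cosα − U = 298·cos53.0° − 155 = 24.3 kN/m
Driving force T = W sinα = 298·sin53.0° = 238.0 kN/m
Resisting force R = c_j·L + N'·tanφ_j = 37·9.7 + 24.3·tan48.0° = 358.9 + 27.0 = 385.9 kN/m
FS = R / T = 385.9 / 238.0 = 1.622

FS = 1.62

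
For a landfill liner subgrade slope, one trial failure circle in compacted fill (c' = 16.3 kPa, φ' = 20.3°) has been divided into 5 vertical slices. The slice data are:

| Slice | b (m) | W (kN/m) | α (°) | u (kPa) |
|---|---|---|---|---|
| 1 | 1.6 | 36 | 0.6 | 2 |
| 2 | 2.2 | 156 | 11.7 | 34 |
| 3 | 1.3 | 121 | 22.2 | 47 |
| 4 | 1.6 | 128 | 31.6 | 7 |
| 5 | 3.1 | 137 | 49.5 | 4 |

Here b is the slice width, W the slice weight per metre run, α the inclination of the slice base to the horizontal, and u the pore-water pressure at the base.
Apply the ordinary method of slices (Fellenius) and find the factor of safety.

FS = 1.26

Ordinary method of slices: FS = Σ[c'·Δl_i + (W_i cosα_i − u_i·Δl_i)·tanφ'] / Σ W_i sinα_i, with Δl_i = b_i / cosα_i.
Slice 1: Δl = 1.6/cos0.6° = 1.600 m; N'_1 = 36·cos0.6° − 2·1.600 = 32.8; c'Δl = 26.08; W sinα = 0.4
Slice 2: Δl = 2.2/cos11.7° = 2.247 m; N'_2 = 156·cos11.7° − 34·2.247 = 76.4; c'Δl = 36.62; W sinα = 31.6
Slice 3: Δl = 1.3/cos22.2° = 1.404 m; N'_3 = 121·cos22.2° − 47·1.404 = 46.0; c'Δl = 22.89; W sinα = 45.7
Slice 4: Δl = 1.6/cos31.6° = 1.879 m; N'_4 = 128·cos31.6° − 7·1.879 = 95.9; c'Δl = 30.62; W sinα = 67.1
Slice 5: Δl = 3.1/cos49.5° = 4.773 m; N'_5 = 137·cos49.5° − 4·4.773 = 69.9; c'Δl = 77.80; W sinα = 104.2
Σc'Δl = 194.0 kN/m; ΣN' = 321.0 kN/m; ΣW sinα = 249.0 kN/m
Resisting = 194.0 + 321.0·tan20.3° = 194.0 + 118.7 = 312.7 kN/m
FS = 312.7 / 249.0 = 1.256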